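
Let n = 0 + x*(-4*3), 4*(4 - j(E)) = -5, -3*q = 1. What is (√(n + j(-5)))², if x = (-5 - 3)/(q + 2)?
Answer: 1257/20 ≈ 62.850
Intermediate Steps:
q = -⅓ (q = -⅓*1 = -⅓ ≈ -0.33333)
j(E) = 21/4 (j(E) = 4 - ¼*(-5) = 4 + 5/4 = 21/4)
x = -24/5 (x = (-5 - 3)/(-⅓ + 2) = -8/5/3 = -8*⅗ = -24/5 ≈ -4.8000)
n = 288/5 (n = 0 - (-96)*3/5 = 0 - 24/5*(-12) = 0 + 288/5 = 288/5 ≈ 57.600)
(√(n + j(-5)))² = (√(288/5 + 21/4))² = (√(1257/20))² = (√6285/10)² = 1257/20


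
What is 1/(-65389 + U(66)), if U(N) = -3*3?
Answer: -1/65398 ≈ -1.5291e-5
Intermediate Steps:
U(N) = -9
1/(-65389 + U(66)) = 1/(-65389 - 9) = 1/(-65398) = -1/65398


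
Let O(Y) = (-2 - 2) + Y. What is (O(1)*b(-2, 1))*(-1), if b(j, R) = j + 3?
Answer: 3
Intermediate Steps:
b(j, R) = 3 + j
O(Y) = -4 + Y
(O(1)*b(-2, 1))*(-1) = ((-4 + 1)*(3 - 2))*(-1) = -3*1*(-1) = -3*(-1) = 3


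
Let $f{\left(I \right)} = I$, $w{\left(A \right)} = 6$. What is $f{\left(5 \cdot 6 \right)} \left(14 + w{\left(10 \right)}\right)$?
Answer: $600$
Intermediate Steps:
$f{\left(5 \cdot 6 \right)} \left(14 + w{\left(10 \right)}\right) = 5 \cdot 6 \left(14 + 6\right) = 30 \cdot 20 = 600$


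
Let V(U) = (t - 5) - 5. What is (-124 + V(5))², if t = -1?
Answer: 18225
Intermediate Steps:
V(U) = -11 (V(U) = (-1 - 5) - 5 = -6 - 5 = -11)
(-124 + V(5))² = (-124 - 11)² = (-135)² = 18225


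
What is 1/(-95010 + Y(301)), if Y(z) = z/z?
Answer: -1/95009 ≈ -1.0525e-5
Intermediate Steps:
Y(z) = 1
1/(-95010 + Y(301)) = 1/(-95010 + 1) = 1/(-95009) = -1/95009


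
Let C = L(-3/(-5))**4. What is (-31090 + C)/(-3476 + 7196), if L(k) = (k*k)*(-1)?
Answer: -12144524689/1453125000 ≈ -8.3575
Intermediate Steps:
L(k) = -k**2 (L(k) = k**2*(-1) = -k**2)
C = 6561/390625 (C = (-(-3/(-5))**2)**4 = (-(-3*(-1/5))**2)**4 = (-(3/5)**2)**4 = (-1*9/25)**4 = (-9/25)**4 = 6561/390625 ≈ 0.016796)
(-31090 + C)/(-3476 + 7196) = (-31090 + 6561/390625)/(-3476 + 7196) = -12144524689/390625/3720 = -12144524689/390625*1/3720 = -12144524689/1453125000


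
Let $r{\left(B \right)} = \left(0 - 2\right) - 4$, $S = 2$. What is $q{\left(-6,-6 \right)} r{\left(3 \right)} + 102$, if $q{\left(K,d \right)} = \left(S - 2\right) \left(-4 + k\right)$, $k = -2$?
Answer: $102$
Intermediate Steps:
$r{\left(B \right)} = -6$ ($r{\left(B \right)} = -2 - 4 = -6$)
$q{\left(K,d \right)} = 0$ ($q{\left(K,d \right)} = \left(2 - 2\right) \left(-4 - 2\right) = 0 \left(-6\right) = 0$)
$q{\left(-6,-6 \right)} r{\left(3 \right)} + 102 = 0 \left(-6\right) + 102 = 0 + 102 = 102$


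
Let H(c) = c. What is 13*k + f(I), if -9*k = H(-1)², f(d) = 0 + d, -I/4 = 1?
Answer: -49/9 ≈ -5.4444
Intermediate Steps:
I = -4 (I = -4*1 = -4)
f(d) = d
k = -⅑ (k = -⅑*(-1)² = -⅑*1 = -⅑ ≈ -0.11111)
13*k + f(I) = 13*(-⅑) - 4 = -13/9 - 4 = -49/9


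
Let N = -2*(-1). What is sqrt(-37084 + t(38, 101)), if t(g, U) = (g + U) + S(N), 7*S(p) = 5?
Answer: I*sqrt(1810270)/7 ≈ 192.21*I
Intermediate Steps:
N = 2
S(p) = 5/7 (S(p) = (1/7)*5 = 5/7)
t(g, U) = 5/7 + U + g (t(g, U) = (g + U) + 5/7 = (U + g) + 5/7 = 5/7 + U + g)
sqrt(-37084 + t(38, 101)) = sqrt(-37084 + (5/7 + 101 + 38)) = sqrt(-37084 + 978/7) = sqrt(-258610/7) = I*sqrt(1810270)/7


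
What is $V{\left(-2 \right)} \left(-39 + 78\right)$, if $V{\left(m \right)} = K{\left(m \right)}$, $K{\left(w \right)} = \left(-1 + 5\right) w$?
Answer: $-312$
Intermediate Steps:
$K{\left(w \right)} = 4 w$
$V{\left(m \right)} = 4 m$
$V{\left(-2 \right)} \left(-39 + 78\right) = 4 \left(-2\right) \left(-39 + 78\right) = \left(-8\right) 39 = -312$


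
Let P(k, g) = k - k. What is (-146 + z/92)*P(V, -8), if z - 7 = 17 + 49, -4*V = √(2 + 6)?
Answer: 0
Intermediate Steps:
V = -√2/2 (V = -√(2 + 6)/4 = -√2/2 ≈ -0.70711)
P(k, g) = 0
z = 73 (z = 7 + (17 + 49) = 7 + 66 = 73)
(-146 + z/92)*P(V, -8) = (-146 + 73/92)*0 = -13359/92*0 = 0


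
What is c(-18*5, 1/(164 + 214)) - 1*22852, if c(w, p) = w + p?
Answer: -8672075/378 ≈ -22942.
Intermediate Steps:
c(w, p) = p + w
c(-18*5, 1/(164 + 214)) - 1*22852 = (1/(164 + 214) - 18*5) - 1*22852 = (1/378 - 90) - 22852 = -34019/378 - 22852 = -8672075/378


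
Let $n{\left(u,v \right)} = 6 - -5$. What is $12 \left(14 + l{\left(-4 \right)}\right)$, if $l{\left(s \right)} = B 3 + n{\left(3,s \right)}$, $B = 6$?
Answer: $516$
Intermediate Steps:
$n{\left(u,v \right)} = 11$ ($n{\left(u,v \right)} = 6 + 5 = 11$)
$l{\left(s \right)} = 29$ ($l{\left(s \right)} = 6 \cdot 3 + 11 = 18 + 11 = 29$)
$12 \left(14 + l{\left(-4 \right)}\right) = 12 \left(14 + 29\right) = 12 \cdot 43 = 516$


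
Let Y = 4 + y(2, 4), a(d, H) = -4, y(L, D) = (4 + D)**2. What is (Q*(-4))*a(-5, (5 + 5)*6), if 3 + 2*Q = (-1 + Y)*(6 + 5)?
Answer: 5872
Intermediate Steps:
Y = 68 (Y = 4 + (4 + 4)**2 = 4 + 8**2 = 4 + 64 = 68)
Q = 367 (Q = -3/2 + ((-1 + 68)*(6 + 5))/2 = -3/2 + (67*11)/2 = -3/2 + (1/2)*737 = -3/2 + 737/2 = 367)
(Q*(-4))*a(-5, (5 + 5)*6) = (367*(-4))*(-4) = -1468*(-4) = 5872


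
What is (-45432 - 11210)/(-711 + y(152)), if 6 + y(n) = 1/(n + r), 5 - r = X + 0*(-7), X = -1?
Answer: 8949436/113285 ≈ 78.999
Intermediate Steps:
r = 6 (r = 5 - (-1 + 0*(-7)) = 5 - (-1 + 0) = 5 - 1*(-1) = 5 + 1 = 6)
y(n) = -6 + 1/(6 + n) (y(n) = -6 + 1/(n + 6) = -6 + 1/(6 + n))
(-45432 - 11210)/(-711 + y(152)) = (-45432 - 11210)/(-711 + (-35 - 6*152)/(6 + 152)) = -56642/(-711 + (-35 - 912)/158) = -56642/(-711 + (1/158)*(-947)) = -56642/(-711 - 947/158) = -56642/(-113285/158) = -56642*(-158/113285) = 8949436/113285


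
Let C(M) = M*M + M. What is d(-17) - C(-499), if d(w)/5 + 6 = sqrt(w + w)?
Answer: -248532 + 5*I*sqrt(34) ≈ -2.4853e+5 + 29.155*I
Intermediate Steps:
d(w) = -30 + 5*sqrt(2)*sqrt(w) (d(w) = -30 + 5*sqrt(w + w) = -30 + 5*sqrt(2*w) = -30 + 5*(sqrt(2)*sqrt(w)) = -30 + 5*sqrt(2)*sqrt(w))
C(M) = M + M**2 (C(M) = M**2 + M = M + M**2)
d(-17) - C(-499) = (-30 + 5*sqrt(2)*sqrt(-17)) - (-499)*(1 - 499) = (-30 + 5*sqrt(2)*(I*sqrt(17))) - (-499)*(-498) = (-30 + 5*I*sqrt(34)) - 1*248502 = (-30 + 5*I*sqrt(34)) - 248502 = -248532 + 5*I*sqrt(34)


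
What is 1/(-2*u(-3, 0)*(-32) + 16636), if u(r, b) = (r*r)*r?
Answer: 1/14908 ≈ 6.7078e-5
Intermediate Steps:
u(r, b) = r**3 (u(r, b) = r**2*r = r**3)
1/(-2*u(-3, 0)*(-32) + 16636) = 1/(-2*(-3)**3*(-32) + 16636) = 1/(-2*(-27)*(-32) + 16636) = 1/(54*(-32) + 16636) = 1/(-1728 + 16636) = 1/14908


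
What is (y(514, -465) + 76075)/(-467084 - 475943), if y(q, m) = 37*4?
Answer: -76223/943027 ≈ -0.080828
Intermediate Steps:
y(q, m) = 148
(y(514, -465) + 76075)/(-467084 - 475943) = (148 + 76075)/(-467084 - 475943) = 76223/(-943027) = 76223*(-1/943027) = -76223/943027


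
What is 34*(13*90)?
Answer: 39780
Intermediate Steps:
34*(13*90) = 34*1170 = 39780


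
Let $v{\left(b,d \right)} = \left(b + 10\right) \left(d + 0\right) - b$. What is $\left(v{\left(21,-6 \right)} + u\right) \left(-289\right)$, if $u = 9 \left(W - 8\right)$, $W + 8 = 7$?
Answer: $83232$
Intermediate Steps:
$W = -1$ ($W = -8 + 7 = -1$)
$v{\left(b,d \right)} = - b + d \left(10 + b\right)$ ($v{\left(b,d \right)} = \left(10 + b\right) d - b = d \left(10 + b\right) - b = - b + d \left(10 + b\right)$)
$u = -81$ ($u = 9 \left(-1 - 8\right) = 9 \left(-9\right) = -81$)
$\left(v{\left(21,-6 \right)} + u\right) \left(-289\right) = \left(\left(\left(-1\right) 21 + 10 \left(-6\right) + 21 \left(-6\right)\right) - 81\right) \left(-289\right) = \left(\left(-21 - 60 - 126\right) - 81\right) \left(-289\right) = \left(-207 - 81\right) \left(-289\right) = \left(-288\right) \left(-289\right) = 83232$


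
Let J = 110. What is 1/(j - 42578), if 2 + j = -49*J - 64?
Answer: -1/48034 ≈ -2.0819e-5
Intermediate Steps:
j = -5456 (j = -2 + (-49*110 - 64) = -2 + (-5390 - 64) = -2 - 5454 = -5456)
1/(j - 42578) = 1/(-5456 - 42578) = 1/(-48034) = -1/48034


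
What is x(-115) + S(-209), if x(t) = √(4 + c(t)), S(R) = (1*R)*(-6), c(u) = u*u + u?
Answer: 1254 + √13114 ≈ 1368.5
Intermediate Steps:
c(u) = u + u² (c(u) = u² + u = u + u²)
S(R) = -6*R (S(R) = R*(-6) = -6*R)
x(t) = √(4 + t*(1 + t))
x(-115) + S(-209) = √(4 - 115*(1 - 115)) - 6*(-209) = √(4 - 115*(-114)) + 1254 = √(4 + 13110) + 1254 = √13114 + 1254 = 1254 + √13114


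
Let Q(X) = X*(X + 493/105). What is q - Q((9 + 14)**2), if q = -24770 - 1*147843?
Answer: -47768467/105 ≈ -4.5494e+5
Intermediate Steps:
q = -172613 (q = -24770 - 147843 = -172613)
Q(X) = X*(493/105 + X) (Q(X) = X*(X + 493*(1/105)) = X*(X + 493/105) = X*(493/105 + X))
q - Q((9 + 14)**2) = -172613 - (9 + 14)**2*(493 + 105*(9 + 14)**2)/105 = -172613 - 23**2*(493 + 105*23**2)/105 = -172613 - 529*(493 + 105*529)/105 = -172613 - 529*(493 + 55545)/105 = -172613 - 529*56038/105 = -172613 - 1*29644102/105 = -172613 - 29644102/105 = -47768467/105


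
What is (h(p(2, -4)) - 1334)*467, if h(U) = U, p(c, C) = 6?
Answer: -620176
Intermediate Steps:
(h(p(2, -4)) - 1334)*467 = (6 - 1334)*467 = -1328*467 = -620176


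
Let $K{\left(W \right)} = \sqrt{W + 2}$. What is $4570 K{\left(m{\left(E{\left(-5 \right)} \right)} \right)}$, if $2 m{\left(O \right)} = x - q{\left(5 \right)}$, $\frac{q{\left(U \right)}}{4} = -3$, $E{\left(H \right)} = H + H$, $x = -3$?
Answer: $2285 \sqrt{26} \approx 11651.0$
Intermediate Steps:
$E{\left(H \right)} = 2 H$
$q{\left(U \right)} = -12$ ($q{\left(U \right)} = 4 \left(-3\right) = -12$)
$m{\left(O \right)} = \frac{9}{2}$ ($m{\left(O \right)} = \frac{-3 - -12}{2} = \frac{-3 + 12}{2} = \frac{1}{2} \cdot 9 = \frac{9}{2}$)
$K{\left(W \right)} = \sqrt{2 + W}$
$4570 K{\left(m{\left(E{\left(-5 \right)} \right)} \right)} = 4570 \sqrt{2 + \frac{9}{2}} = 4570 \sqrt{\frac{13}{2}} = 4570 \frac{\sqrt{26}}{2} = 2285 \sqrt{26}$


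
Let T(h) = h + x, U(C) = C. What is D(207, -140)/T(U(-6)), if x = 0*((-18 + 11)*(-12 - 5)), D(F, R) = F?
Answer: -69/2 ≈ -34.500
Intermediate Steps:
x = 0 (x = 0*(-7*(-17)) = 0*119 = 0)
T(h) = h (T(h) = h + 0 = h)
D(207, -140)/T(U(-6)) = 207/(-6) = 207*(-⅙) = -69/2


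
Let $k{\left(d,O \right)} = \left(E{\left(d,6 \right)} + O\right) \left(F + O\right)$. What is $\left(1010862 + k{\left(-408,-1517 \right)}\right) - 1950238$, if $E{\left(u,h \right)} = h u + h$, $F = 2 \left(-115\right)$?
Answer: $5976997$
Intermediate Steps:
$F = -230$
$E{\left(u,h \right)} = h + h u$
$k{\left(d,O \right)} = \left(-230 + O\right) \left(6 + O + 6 d\right)$ ($k{\left(d,O \right)} = \left(6 \left(1 + d\right) + O\right) \left(-230 + O\right) = \left(\left(6 + 6 d\right) + O\right) \left(-230 + O\right) = \left(6 + O + 6 d\right) \left(-230 + O\right) = \left(-230 + O\right) \left(6 + O + 6 d\right)$)
$\left(1010862 + k{\left(-408,-1517 \right)}\right) - 1950238 = \left(1010862 - \left(-901468 - 3713616 - 2301289\right)\right) - 1950238 = \left(1010862 + \left(-1380 + 2301289 + 563040 + 339808 + 3713616\right)\right) - 1950238 = \left(1010862 + 6916373\right) - 1950238 = 7927235 - 1950238 = 5976997$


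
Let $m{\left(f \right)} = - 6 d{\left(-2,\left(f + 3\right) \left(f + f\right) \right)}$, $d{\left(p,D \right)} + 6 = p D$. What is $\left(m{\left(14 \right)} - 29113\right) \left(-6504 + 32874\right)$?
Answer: $-616135050$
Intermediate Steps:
$d{\left(p,D \right)} = -6 + D p$ ($d{\left(p,D \right)} = -6 + p D = -6 + D p$)
$m{\left(f \right)} = 36 + 24 f \left(3 + f\right)$ ($m{\left(f \right)} = - 6 \left(-6 + \left(f + 3\right) \left(f + f\right) \left(-2\right)\right) = - 6 \left(-6 + \left(3 + f\right) 2 f \left(-2\right)\right) = - 6 \left(-6 + 2 f \left(3 + f\right) \left(-2\right)\right) = - 6 \left(-6 - 4 f \left(3 + f\right)\right) = 36 + 24 f \left(3 + f\right)$)
$\left(m{\left(14 \right)} - 29113\right) \left(-6504 + 32874\right) = \left(\left(36 + 24 \cdot 14 \left(3 + 14\right)\right) - 29113\right) \left(-6504 + 32874\right) = \left(\left(36 + 24 \cdot 14 \cdot 17\right) - 29113\right) 26370 = \left(\left(36 + 5712\right) - 29113\right) 26370 = \left(5748 - 29113\right) 26370 = \left(-23365\right) 26370 = -616135050$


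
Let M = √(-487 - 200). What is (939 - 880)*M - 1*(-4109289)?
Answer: 4109289 + 59*I*√687 ≈ 4.1093e+6 + 1546.4*I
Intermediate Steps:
M = I*√687 (M = √(-687) = I*√687 ≈ 26.211*I)
(939 - 880)*M - 1*(-4109289) = (939 - 880)*(I*√687) - 1*(-4109289) = 59*(I*√687) + 4109289 = 59*I*√687 + 4109289 = 4109289 + 59*I*√687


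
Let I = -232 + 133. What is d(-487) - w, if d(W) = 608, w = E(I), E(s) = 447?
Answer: 161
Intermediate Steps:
I = -99
w = 447
d(-487) - w = 608 - 1*447 = 608 - 447 = 161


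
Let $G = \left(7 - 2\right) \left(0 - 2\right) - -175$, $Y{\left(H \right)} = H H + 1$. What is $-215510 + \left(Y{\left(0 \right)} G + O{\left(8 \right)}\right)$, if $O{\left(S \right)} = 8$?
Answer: $-215337$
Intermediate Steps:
$Y{\left(H \right)} = 1 + H^{2}$ ($Y{\left(H \right)} = H^{2} + 1 = 1 + H^{2}$)
$G = 165$ ($G = 5 \left(-2\right) + 175 = -10 + 175 = 165$)
$-215510 + \left(Y{\left(0 \right)} G + O{\left(8 \right)}\right) = -215510 + \left(\left(1 + 0^{2}\right) 165 + 8\right) = -215510 + \left(\left(1 + 0\right) 165 + 8\right) = -215510 + \left(1 \cdot 165 + 8\right) = -215510 + \left(165 + 8\right) = -215510 + 173 = -215337$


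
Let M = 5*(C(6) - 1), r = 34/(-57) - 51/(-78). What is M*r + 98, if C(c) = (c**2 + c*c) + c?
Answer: 177961/1482 ≈ 120.08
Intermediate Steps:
r = 85/1482 (r = 34*(-1/57) - 51*(-1/78) = -34/57 + 17/26 = 85/1482 ≈ 0.057355)
C(c) = c + 2*c**2 (C(c) = (c**2 + c**2) + c = 2*c**2 + c = c + 2*c**2)
M = 385 (M = 5*(6*(1 + 2*6) - 1) = 5*(6*(1 + 12) - 1) = 5*(6*13 - 1) = 5*(78 - 1) = 5*77 = 385)
M*r + 98 = 385*(85/1482) + 98 = 32725/1482 + 98 = 177961/1482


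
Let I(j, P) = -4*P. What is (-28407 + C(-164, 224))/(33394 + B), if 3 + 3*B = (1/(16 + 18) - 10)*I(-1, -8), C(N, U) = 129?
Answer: -480726/565873 ≈ -0.84953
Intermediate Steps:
B = -1825/17 (B = -1 + ((1/(16 + 18) - 10)*(-4*(-8)))/3 = -1 + ((1/34 - 10)*32)/3 = -1 + (-339/34*32)/3 = -1 + (⅓)*(-5424/17) = -1 - 1808/17 = -1825/17 ≈ -107.35)
(-28407 + C(-164, 224))/(33394 + B) = (-28407 + 129)/(33394 - 1825/17) = -28278/565873/17 = -28278*17/565873 = -480726/565873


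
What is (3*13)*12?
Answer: 468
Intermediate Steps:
(3*13)*12 = 39*12 = 468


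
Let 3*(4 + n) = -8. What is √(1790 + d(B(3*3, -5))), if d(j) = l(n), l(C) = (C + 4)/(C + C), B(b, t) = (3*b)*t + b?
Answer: √44755/5 ≈ 42.311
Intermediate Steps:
n = -20/3 (n = -4 + (⅓)*(-8) = -4 - 8/3 = -20/3 ≈ -6.6667)
B(b, t) = b + 3*b*t (B(b, t) = 3*b*t + b = b + 3*b*t)
l(C) = (4 + C)/(2*C) (l(C) = (4 + C)/((2*C)) = (4 + C)*(1/(2*C)) = (4 + C)/(2*C))
d(j) = ⅕ (d(j) = (4 - 20/3)/(2*(-20/3)) = (½)*(-3/20)*(-8/3) = ⅕)
√(1790 + d(B(3*3, -5))) = √(1790 + ⅕) = √(8951/5) = √44755/5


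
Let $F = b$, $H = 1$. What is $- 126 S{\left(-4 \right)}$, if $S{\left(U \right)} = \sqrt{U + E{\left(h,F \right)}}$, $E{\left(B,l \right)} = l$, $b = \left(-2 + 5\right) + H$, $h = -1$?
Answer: $0$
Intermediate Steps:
$b = 4$ ($b = \left(-2 + 5\right) + 1 = 3 + 1 = 4$)
$F = 4$
$S{\left(U \right)} = \sqrt{4 + U}$ ($S{\left(U \right)} = \sqrt{U + 4} = \sqrt{4 + U}$)
$- 126 S{\left(-4 \right)} = - 126 \sqrt{4 - 4} = - 126 \sqrt{0} = \left(-126\right) 0 = 0$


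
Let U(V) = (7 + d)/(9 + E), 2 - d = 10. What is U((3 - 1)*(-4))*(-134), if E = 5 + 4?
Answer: 67/9 ≈ 7.4444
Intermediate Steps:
d = -8 (d = 2 - 1*10 = 2 - 10 = -8)
E = 9
U(V) = -1/18 (U(V) = (7 - 8)/(9 + 9) = -1/18)
U((3 - 1)*(-4))*(-134) = -1/18*(-134) = 67/9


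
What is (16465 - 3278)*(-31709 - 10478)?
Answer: -556319969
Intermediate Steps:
(16465 - 3278)*(-31709 - 10478) = 13187*(-42187) = -556319969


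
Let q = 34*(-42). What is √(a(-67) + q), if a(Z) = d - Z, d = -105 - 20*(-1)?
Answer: I*√1446 ≈ 38.026*I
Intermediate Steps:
q = -1428
d = -85 (d = -105 - 1*(-20) = -105 + 20 = -85)
a(Z) = -85 - Z
√(a(-67) + q) = √((-85 - 1*(-67)) - 1428) = √((-85 + 67) - 1428) = √(-18 - 1428) = √(-1446) = I*√1446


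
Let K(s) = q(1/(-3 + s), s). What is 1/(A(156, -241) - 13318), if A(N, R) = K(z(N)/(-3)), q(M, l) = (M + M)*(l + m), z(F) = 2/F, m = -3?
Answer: -1/13316 ≈ -7.5098e-5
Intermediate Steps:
q(M, l) = 2*M*(-3 + l) (q(M, l) = (M + M)*(l - 3) = (2*M)*(-3 + l) = 2*M*(-3 + l))
K(s) = 2 (K(s) = 2*(-3 + s)/(-3 + s) = 2)
A(N, R) = 2
1/(A(156, -241) - 13318) = 1/(2 - 13318) = 1/(-13316) = -1/13316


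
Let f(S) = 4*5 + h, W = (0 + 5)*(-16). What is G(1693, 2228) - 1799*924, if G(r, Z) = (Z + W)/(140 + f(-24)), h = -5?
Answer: -257650632/155 ≈ -1.6623e+6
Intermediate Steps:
W = -80 (W = 5*(-16) = -80)
f(S) = 15 (f(S) = 4*5 - 5 = 20 - 5 = 15)
G(r, Z) = -16/31 + Z/155 (G(r, Z) = (Z - 80)/(140 + 15) = (-80 + Z)/155 = (-80 + Z)*(1/155) = -16/31 + Z/155)
G(1693, 2228) - 1799*924 = (-16/31 + (1/155)*2228) - 1799*924 = (-16/31 + 2228/155) - 1662276 = 2148/155 - 1662276 = -257650632/155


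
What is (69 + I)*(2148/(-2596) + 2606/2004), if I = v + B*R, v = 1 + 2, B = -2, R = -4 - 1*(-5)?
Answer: 10765055/325149 ≈ 33.108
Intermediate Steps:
R = 1 (R = -4 + 5 = 1)
v = 3
I = 1 (I = 3 - 2*1 = 3 - 2 = 1)
(69 + I)*(2148/(-2596) + 2606/2004) = (69 + 1)*(2148/(-2596) + 2606/2004) = 70*(2148*(-1/2596) + 2606*(1/2004)) = 70*(-537/649 + 1303/1002) = 70*(307573/650298) = 10765055/325149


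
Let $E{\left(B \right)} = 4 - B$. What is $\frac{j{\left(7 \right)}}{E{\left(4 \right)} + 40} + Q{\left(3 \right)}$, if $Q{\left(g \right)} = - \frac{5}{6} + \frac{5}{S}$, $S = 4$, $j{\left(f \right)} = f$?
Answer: $\frac{71}{120} \approx 0.59167$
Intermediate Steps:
$Q{\left(g \right)} = \frac{5}{12}$ ($Q{\left(g \right)} = - \frac{5}{6} + \frac{5}{4} = \frac{5}{12}$)
$\frac{j{\left(7 \right)}}{E{\left(4 \right)} + 40} + Q{\left(3 \right)} = \frac{7}{\left(4 - 4\right) + 40} + \frac{5}{12} = \frac{7}{0 + 40} + \frac{5}{12} = \frac{7}{40} + \frac{5}{12} = \frac{71}{120}$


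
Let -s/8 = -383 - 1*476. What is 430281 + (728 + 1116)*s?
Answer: 13102249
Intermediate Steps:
s = 6872 (s = -8*(-383 - 1*476) = -8*(-383 - 476) = -8*(-859) = 6872)
430281 + (728 + 1116)*s = 430281 + (728 + 1116)*6872 = 430281 + 1844*6872 = 430281 + 12671968 = 13102249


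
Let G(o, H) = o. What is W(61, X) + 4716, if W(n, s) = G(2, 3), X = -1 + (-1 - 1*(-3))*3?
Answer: 4718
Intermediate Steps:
X = 5 (X = -1 + (-1 + 3)*3 = -1 + 2*3 = -1 + 6 = 5)
W(n, s) = 2
W(61, X) + 4716 = 2 + 4716 = 4718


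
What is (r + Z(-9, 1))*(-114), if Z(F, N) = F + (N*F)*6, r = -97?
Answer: 18240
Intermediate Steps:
Z(F, N) = F + 6*F*N (Z(F, N) = F + (F*N)*6 = F + 6*F*N)
(r + Z(-9, 1))*(-114) = (-97 - 9*(1 + 6*1))*(-114) = (-97 - 9*(1 + 6))*(-114) = (-97 - 9*7)*(-114) = (-97 - 63)*(-114) = -160*(-114) = 18240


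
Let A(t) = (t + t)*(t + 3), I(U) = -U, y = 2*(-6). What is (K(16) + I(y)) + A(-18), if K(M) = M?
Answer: 568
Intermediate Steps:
y = -12
A(t) = 2*t*(3 + t) (A(t) = (2*t)*(3 + t) = 2*t*(3 + t))
(K(16) + I(y)) + A(-18) = (16 - 1*(-12)) + 2*(-18)*(3 - 18) = (16 + 12) + 2*(-18)*(-15) = 28 + 540 = 568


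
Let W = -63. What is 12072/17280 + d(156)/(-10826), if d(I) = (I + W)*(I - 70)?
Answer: -156541/3897360 ≈ -0.040166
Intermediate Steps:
d(I) = (-70 + I)*(-63 + I) (d(I) = (I - 63)*(I - 70) = (-63 + I)*(-70 + I) = (-70 + I)*(-63 + I))
12072/17280 + d(156)/(-10826) = 12072/17280 + (4410 + 156² - 133*156)/(-10826) = 12072*(1/17280) + (4410 + 24336 - 20748)*(-1/10826) = 503/720 + 7998*(-1/10826) = 503/720 - 3999/5413 = -156541/3897360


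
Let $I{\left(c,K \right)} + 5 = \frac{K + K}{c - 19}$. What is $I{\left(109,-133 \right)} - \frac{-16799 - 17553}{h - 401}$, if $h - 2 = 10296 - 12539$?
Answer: $- \frac{1245838}{59445} \approx -20.958$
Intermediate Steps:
$h = -2241$ ($h = 2 + \left(10296 - 12539\right) = 2 - 2243 = -2241$)
$I{\left(c,K \right)} = -5 + \frac{2 K}{-19 + c}$ ($I{\left(c,K \right)} = -5 + \frac{K + K}{c - 19} = -5 + \frac{2 K}{-19 + c}$)
$I{\left(109,-133 \right)} - \frac{-16799 - 17553}{h - 401} = \frac{95 - 545 + 2 \left(-133\right)}{-19 + 109} - \frac{-16799 - 17553}{-2241 - 401} = \frac{95 - 545 - 266}{90} - - \frac{34352}{-2642} = \frac{1}{90} \left(-716\right) - \left(-34352\right) \left(- \frac{1}{2642}\right) = - \frac{358}{45} - \frac{17176}{1321} = - \frac{1245838}{59445}$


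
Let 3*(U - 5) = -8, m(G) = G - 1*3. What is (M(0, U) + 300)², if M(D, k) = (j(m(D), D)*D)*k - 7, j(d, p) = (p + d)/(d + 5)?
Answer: 85849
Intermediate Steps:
m(G) = -3 + G (m(G) = G - 3 = -3 + G)
j(d, p) = (d + p)/(5 + d)
U = 7/3 (U = 5 + (⅓)*(-8) = 5 - 8/3 = 7/3 ≈ 2.3333)
M(D, k) = -7 + D*k*(-3 + 2*D)/(2 + D) (M(D, k) = ((((-3 + D) + D)/(5 + (-3 + D)))*D)*k - 7 = (((-3 + 2*D)/(2 + D))*D)*k - 7 = (D*(-3 + 2*D)/(2 + D))*k - 7 = D*k*(-3 + 2*D)/(2 + D) - 7 = -7 + D*k*(-3 + 2*D)/(2 + D))
(M(0, U) + 300)² = ((-14 - 7*0 + 0*(7/3)*(-3 + 2*0))/(2 + 0) + 300)² = ((-14 + 0 + 0*(7/3)*(-3 + 0))/2 + 300)² = ((-14 + 0 + 0*(7/3)*(-3))/2 + 300)² = ((-14 + 0 + 0)/2 + 300)² = ((½)*(-14) + 300)² = (-7 + 300)² = 293² = 85849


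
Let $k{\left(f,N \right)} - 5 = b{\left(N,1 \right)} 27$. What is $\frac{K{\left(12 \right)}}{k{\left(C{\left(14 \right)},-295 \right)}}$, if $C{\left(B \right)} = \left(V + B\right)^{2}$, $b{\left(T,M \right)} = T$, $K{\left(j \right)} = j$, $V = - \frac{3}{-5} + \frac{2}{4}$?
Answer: $- \frac{3}{1990} \approx -0.0015075$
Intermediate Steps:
$V = \frac{11}{10}$ ($V = \left(-3\right) \left(- \frac{1}{5}\right) + 2 \cdot \frac{1}{4} = \frac{3}{5} + \frac{1}{2} = \frac{11}{10} \approx 1.1$)
$C{\left(B \right)} = \left(\frac{11}{10} + B\right)^{2}$
$k{\left(f,N \right)} = 5 + 27 N$ ($k{\left(f,N \right)} = 5 + N 27 = 5 + 27 N$)
$\frac{K{\left(12 \right)}}{k{\left(C{\left(14 \right)},-295 \right)}} = \frac{12}{5 + 27 \left(-295\right)} = \frac{12}{5 - 7965} = \frac{12}{-7960} = 12 \left(- \frac{1}{7960}\right) = - \frac{3}{1990}$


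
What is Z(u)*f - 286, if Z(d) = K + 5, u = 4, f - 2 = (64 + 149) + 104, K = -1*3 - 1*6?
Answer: -1562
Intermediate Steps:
K = -9 (K = -3 - 6 = -9)
f = 319 (f = 2 + ((64 + 149) + 104) = 2 + (213 + 104) = 2 + 317 = 319)
Z(d) = -4 (Z(d) = -9 + 5 = -4)
Z(u)*f - 286 = -4*319 - 286 = -1276 - 286 = -1562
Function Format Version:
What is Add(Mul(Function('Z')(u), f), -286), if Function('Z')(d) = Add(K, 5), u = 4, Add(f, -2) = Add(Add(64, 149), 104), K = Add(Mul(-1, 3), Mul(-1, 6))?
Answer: -1562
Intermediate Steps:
K = -9 (K = Add(-3, -6) = -9)
f = 319 (f = Add(2, Add(Add(64, 149), 104)) = Add(2, Add(213, 104)) = Add(2, 317) = 319)
Function('Z')(d) = -4 (Function('Z')(d) = Add(-9, 5) = -4)
Add(Mul(Function('Z')(u), f), -286) = Add(Mul(-4, 319), -286) = Add(-1276, -286) = -1562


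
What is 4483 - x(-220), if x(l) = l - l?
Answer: 4483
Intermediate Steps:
x(l) = 0
4483 - x(-220) = 4483 - 1*0 = 4483 + 0 = 4483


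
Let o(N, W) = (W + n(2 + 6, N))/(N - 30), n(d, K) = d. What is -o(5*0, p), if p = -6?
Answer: 1/15 ≈ 0.066667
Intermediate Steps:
o(N, W) = (8 + W)/(-30 + N) (o(N, W) = (W + (2 + 6))/(N - 30) = (W + 8)/(-30 + N) = (8 + W)/(-30 + N))
-o(5*0, p) = -(8 - 6)/(-30 + 5*0) = -2/(-30 + 0) = -2/(-30) = -(-1)*2/30 = -1*(-1/15) = 1/15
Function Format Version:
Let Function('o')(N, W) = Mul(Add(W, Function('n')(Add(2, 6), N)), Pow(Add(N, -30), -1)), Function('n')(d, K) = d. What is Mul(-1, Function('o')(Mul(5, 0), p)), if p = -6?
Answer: Rational(1, 15) ≈ 0.066667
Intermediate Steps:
Function('o')(N, W) = Mul(Pow(Add(-30, N), -1), Add(8, W)) (Function('o')(N, W) = Mul(Add(W, Add(2, 6)), Pow(Add(N, -30), -1)) = Mul(Add(W, 8), Pow(Add(-30, N), -1)) = Mul(Add(8, W), Pow(Add(-30, N), -1)) = Mul(Pow(Add(-30, N), -1), Add(8, W)))
Mul(-1, Function('o')(Mul(5, 0), p)) = Mul(-1, Mul(Pow(Add(-30, Mul(5, 0)), -1), Add(8, -6))) = Mul(-1, Mul(Pow(Add(-30, 0), -1), 2)) = Mul(-1, Mul(Pow(-30, -1), 2)) = Mul(-1, Mul(Rational(-1, 30), 2)) = Mul(-1, Rational(-1, 15)) = Rational(1, 15)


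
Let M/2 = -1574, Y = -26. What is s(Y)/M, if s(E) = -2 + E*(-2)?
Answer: -25/1574 ≈ -0.015883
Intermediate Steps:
M = -3148 (M = 2*(-1574) = -3148)
s(E) = -2 - 2*E
s(Y)/M = (-2 - 2*(-26))/(-3148) = (-2 + 52)*(-1/3148) = 50*(-1/3148) = -25/1574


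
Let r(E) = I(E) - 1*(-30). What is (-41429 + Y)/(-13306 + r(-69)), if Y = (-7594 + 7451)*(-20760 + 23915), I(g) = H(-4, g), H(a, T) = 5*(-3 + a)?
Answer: 5662/153 ≈ 37.007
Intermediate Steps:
H(a, T) = -15 + 5*a
I(g) = -35 (I(g) = -15 + 5*(-4) = -15 - 20 = -35)
r(E) = -5 (r(E) = -35 - 1*(-30) = -35 + 30 = -5)
Y = -451165 (Y = -143*3155 = -451165)
(-41429 + Y)/(-13306 + r(-69)) = (-41429 - 451165)/(-13306 - 5) = -492594/(-13311) = -492594*(-1/13311) = 5662/153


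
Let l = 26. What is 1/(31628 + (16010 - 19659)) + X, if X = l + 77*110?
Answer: 237709585/27979 ≈ 8496.0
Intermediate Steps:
X = 8496 (X = 26 + 77*110 = 26 + 8470 = 8496)
1/(31628 + (16010 - 19659)) + X = 1/(31628 + (16010 - 19659)) + 8496 = 1/(31628 - 3649) + 8496 = 1/27979 + 8496 = 237709585/27979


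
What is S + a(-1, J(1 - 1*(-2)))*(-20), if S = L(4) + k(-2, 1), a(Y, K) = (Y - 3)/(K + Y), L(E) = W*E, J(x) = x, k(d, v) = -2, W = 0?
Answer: 38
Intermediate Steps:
L(E) = 0 (L(E) = 0*E = 0)
a(Y, K) = (-3 + Y)/(K + Y)
S = -2 (S = 0 - 2 = -2)
S + a(-1, J(1 - 1*(-2)))*(-20) = -2 + ((-3 - 1)/((1 - 1*(-2)) - 1))*(-20) = -2 + (-4/((1 + 2) - 1))*(-20) = -2 + (-4/(3 - 1))*(-20) = -2 + (-4/2)*(-20) = -2 + ((1/2)*(-4))*(-20) = -2 - 2*(-20) = -2 + 40 = 38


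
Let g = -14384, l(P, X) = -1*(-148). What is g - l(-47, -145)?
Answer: -14532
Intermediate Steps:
l(P, X) = 148
g - l(-47, -145) = -14384 - 1*148 = -14384 - 148 = -14532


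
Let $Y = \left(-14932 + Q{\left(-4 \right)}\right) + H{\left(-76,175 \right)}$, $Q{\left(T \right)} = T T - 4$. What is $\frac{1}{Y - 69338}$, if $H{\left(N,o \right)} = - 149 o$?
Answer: $- \frac{1}{110333} \approx -9.0635 \cdot 10^{-6}$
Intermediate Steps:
$Q{\left(T \right)} = -4 + T^{2}$ ($Q{\left(T \right)} = T^{2} - 4 = -4 + T^{2}$)
$Y = -40995$ ($Y = \left(-14932 - \left(4 - \left(-4\right)^{2}\right)\right) - 26075 = \left(-14932 + \left(-4 + 16\right)\right) - 26075 = \left(-14932 + 12\right) - 26075 = -14920 - 26075 = -40995$)
$\frac{1}{Y - 69338} = \frac{1}{-40995 - 69338} = \frac{1}{-110333} = - \frac{1}{110333}$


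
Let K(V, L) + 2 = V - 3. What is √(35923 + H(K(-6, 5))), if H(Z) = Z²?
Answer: 2*√9011 ≈ 189.85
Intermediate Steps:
K(V, L) = -5 + V (K(V, L) = -2 + (V - 3) = -2 + (-3 + V) = -5 + V)
√(35923 + H(K(-6, 5))) = √(35923 + (-5 - 6)²) = √(35923 + (-11)²) = √(35923 + 121) = √36044 = 2*√9011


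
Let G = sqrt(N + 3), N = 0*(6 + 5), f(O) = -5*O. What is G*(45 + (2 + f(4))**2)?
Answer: 369*sqrt(3) ≈ 639.13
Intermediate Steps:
N = 0 (N = 0*11 = 0)
G = sqrt(3) (G = sqrt(0 + 3) = sqrt(3) ≈ 1.7320)
G*(45 + (2 + f(4))**2) = sqrt(3)*(45 + (2 - 5*4)**2) = sqrt(3)*(45 + (2 - 20)**2) = sqrt(3)*(45 + (-18)**2) = sqrt(3)*(45 + 324) = sqrt(3)*369 = 369*sqrt(3)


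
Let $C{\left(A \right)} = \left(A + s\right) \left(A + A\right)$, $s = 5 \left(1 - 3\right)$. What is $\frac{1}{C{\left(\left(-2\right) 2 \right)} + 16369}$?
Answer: $\frac{1}{16481} \approx 6.0676 \cdot 10^{-5}$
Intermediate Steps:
$s = -10$ ($s = 5 \left(-2\right) = -10$)
$C{\left(A \right)} = 2 A \left(-10 + A\right)$ ($C{\left(A \right)} = \left(A - 10\right) \left(A + A\right) = \left(-10 + A\right) 2 A = 2 A \left(-10 + A\right)$)
$\frac{1}{C{\left(\left(-2\right) 2 \right)} + 16369} = \frac{1}{2 \left(\left(-2\right) 2\right) \left(-10 - 4\right) + 16369} = \frac{1}{2 \left(-4\right) \left(-10 - 4\right) + 16369} = \frac{1}{2 \left(-4\right) \left(-14\right) + 16369} = \frac{1}{112 + 16369} = \frac{1}{16481}$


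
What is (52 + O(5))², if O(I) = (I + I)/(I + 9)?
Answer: 136161/49 ≈ 2778.8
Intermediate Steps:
O(I) = 2*I/(9 + I) (O(I) = (2*I)/(9 + I) = 2*I/(9 + I))
(52 + O(5))² = (52 + 2*5/(9 + 5))² = (52 + 2*5/14)² = (52 + 2*5*(1/14))² = (52 + 5/7)² = (369/7)² = 136161/49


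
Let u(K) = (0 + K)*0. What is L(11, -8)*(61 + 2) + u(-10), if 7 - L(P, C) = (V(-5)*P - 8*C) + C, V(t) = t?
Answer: 378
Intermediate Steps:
u(K) = 0 (u(K) = K*0 = 0)
L(P, C) = 7 + 5*P + 7*C (L(P, C) = 7 - ((-5*P - 8*C) + C) = 7 - ((-8*C - 5*P) + C) = 7 - (-7*C - 5*P) = 7 + (5*P + 7*C) = 7 + 5*P + 7*C)
L(11, -8)*(61 + 2) + u(-10) = (7 + 5*11 + 7*(-8))*(61 + 2) + 0 = (7 + 55 - 56)*63 + 0 = 6*63 + 0 = 378 + 0 = 378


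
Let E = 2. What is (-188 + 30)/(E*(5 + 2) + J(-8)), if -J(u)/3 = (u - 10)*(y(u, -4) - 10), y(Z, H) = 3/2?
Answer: 158/445 ≈ 0.35506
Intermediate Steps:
y(Z, H) = 3/2 (y(Z, H) = 3*(½) = 3/2)
J(u) = -255 + 51*u/2 (J(u) = -3*(u - 10)*(3/2 - 10) = -3*(-10 + u)*(-17)/2 = -3*(85 - 17*u/2) = -255 + 51*u/2)
(-188 + 30)/(E*(5 + 2) + J(-8)) = (-188 + 30)/(2*(5 + 2) + (-255 + (51/2)*(-8))) = -158/(2*7 + (-255 - 204)) = -158/(14 - 459) = -158/(-445) = -158*(-1/445) = 158/445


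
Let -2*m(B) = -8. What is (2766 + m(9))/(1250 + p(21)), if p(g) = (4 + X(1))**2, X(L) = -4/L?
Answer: 277/125 ≈ 2.2160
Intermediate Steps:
m(B) = 4 (m(B) = -1/2*(-8) = 4)
p(g) = 0 (p(g) = (4 - 4/1)**2 = (4 - 4*1)**2 = (4 - 4)**2 = 0**2 = 0)
(2766 + m(9))/(1250 + p(21)) = (2766 + 4)/(1250 + 0) = 2770/1250 = 2770*(1/1250) = 277/125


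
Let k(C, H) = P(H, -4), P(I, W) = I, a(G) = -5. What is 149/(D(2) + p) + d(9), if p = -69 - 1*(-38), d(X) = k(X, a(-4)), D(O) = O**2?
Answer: -284/27 ≈ -10.519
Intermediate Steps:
k(C, H) = H
d(X) = -5
p = -31 (p = -69 + 38 = -31)
149/(D(2) + p) + d(9) = 149/(2**2 - 31) - 5 = 149/(4 - 31) - 5 = 149/(-27) - 5 = -1/27*149 - 5 = -149/27 - 5 = -284/27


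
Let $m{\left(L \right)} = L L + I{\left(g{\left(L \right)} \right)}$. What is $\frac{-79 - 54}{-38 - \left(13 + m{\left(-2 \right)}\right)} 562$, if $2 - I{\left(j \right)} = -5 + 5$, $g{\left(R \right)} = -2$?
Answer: $\frac{3934}{3} \approx 1311.3$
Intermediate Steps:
$I{\left(j \right)} = 2$ ($I{\left(j \right)} = 2 - \left(-5 + 5\right) = 2 - 0 = 2 + 0 = 2$)
$m{\left(L \right)} = 2 + L^{2}$ ($m{\left(L \right)} = L L + 2 = L^{2} + 2 = 2 + L^{2}$)
$\frac{-79 - 54}{-38 - \left(13 + m{\left(-2 \right)}\right)} 562 = \frac{-79 - 54}{-38 - 19} \cdot 562 = - \frac{133}{-38 - 19} \cdot 562 = - \frac{133}{-57} \cdot 562 = \left(-133\right) \left(- \frac{1}{57}\right) 562 = \frac{7}{3} \cdot 562 = \frac{3934}{3}$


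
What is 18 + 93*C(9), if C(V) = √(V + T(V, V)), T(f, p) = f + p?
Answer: 18 + 279*√3 ≈ 501.24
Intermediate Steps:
C(V) = √3*√V (C(V) = √(V + (V + V)) = √(V + 2*V) = √(3*V) = √3*√V)
18 + 93*C(9) = 18 + 93*(√3*√9) = 18 + 93*(√3*3) = 18 + 93*(3*√3) = 18 + 279*√3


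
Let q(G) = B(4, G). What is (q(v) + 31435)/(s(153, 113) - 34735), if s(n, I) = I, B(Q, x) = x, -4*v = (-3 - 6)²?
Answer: -125659/138488 ≈ -0.90736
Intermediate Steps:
v = -81/4 (v = -(-3 - 6)²/4 = -¼*(-9)² = -¼*81 = -81/4 ≈ -20.250)
q(G) = G
(q(v) + 31435)/(s(153, 113) - 34735) = (-81/4 + 31435)/(113 - 34735) = (125659/4)/(-34622) = (125659/4)*(-1/34622) = -125659/138488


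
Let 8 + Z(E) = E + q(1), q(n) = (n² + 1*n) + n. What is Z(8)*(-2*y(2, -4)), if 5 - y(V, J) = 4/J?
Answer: -36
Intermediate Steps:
y(V, J) = 5 - 4/J
q(n) = n² + 2*n (q(n) = (n² + n) + n = (n + n²) + n = n² + 2*n)
Z(E) = -5 + E (Z(E) = -8 + (E + 1*(2 + 1)) = -8 + (E + 1*3) = -8 + (E + 3) = -8 + (3 + E) = -5 + E)
Z(8)*(-2*y(2, -4)) = (-5 + 8)*(-2*(5 - 4/(-4))) = 3*(-2*(5 - 4*(-¼))) = 3*(-2*(5 + 1)) = 3*(-2*6) = 3*(-12) = -36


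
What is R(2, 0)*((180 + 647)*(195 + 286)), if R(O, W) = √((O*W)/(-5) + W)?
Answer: 0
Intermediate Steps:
R(O, W) = √(W - O*W/5) (R(O, W) = √((O*W)*(-⅕) + W) = √(-O*W/5 + W) = √(W - O*W/5))
R(2, 0)*((180 + 647)*(195 + 286)) = (√5*√(0*(5 - 1*2))/5)*((180 + 647)*(195 + 286)) = (√5*√(0*(5 - 2))/5)*(827*481) = (√5*√(0*3)/5)*397787 = (√5*√0/5)*397787 = ((⅕)*√5*0)*397787 = 0*397787 = 0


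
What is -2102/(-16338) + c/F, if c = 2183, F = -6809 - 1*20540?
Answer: 1558696/31916283 ≈ 0.048837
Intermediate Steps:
F = -27349 (F = -6809 - 20540 = -27349)
-2102/(-16338) + c/F = -2102/(-16338) + 2183/(-27349) = -2102*(-1/16338) + 2183*(-1/27349) = 1051/8169 - 2183/27349 = 1558696/31916283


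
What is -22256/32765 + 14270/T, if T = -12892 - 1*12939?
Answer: -1042451286/846352715 ≈ -1.2317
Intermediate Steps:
T = -25831 (T = -12892 - 12939 = -25831)
-22256/32765 + 14270/T = -22256/32765 + 14270/(-25831) = -22256*1/32765 + 14270*(-1/25831) = -22256/32765 - 14270/25831 = -1042451286/846352715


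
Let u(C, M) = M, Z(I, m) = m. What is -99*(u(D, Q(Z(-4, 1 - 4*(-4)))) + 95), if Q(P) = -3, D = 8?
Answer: -9108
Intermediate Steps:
-99*(u(D, Q(Z(-4, 1 - 4*(-4)))) + 95) = -99*(-3 + 95) = -99*92 = -9108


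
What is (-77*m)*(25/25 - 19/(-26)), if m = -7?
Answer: 24255/26 ≈ 932.88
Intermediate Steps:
(-77*m)*(25/25 - 19/(-26)) = (-77*(-7))*(25/25 - 19/(-26)) = 539*(25*(1/25) - 19*(-1/26)) = 539*(1 + 19/26) = 539*(45/26) = 24255/26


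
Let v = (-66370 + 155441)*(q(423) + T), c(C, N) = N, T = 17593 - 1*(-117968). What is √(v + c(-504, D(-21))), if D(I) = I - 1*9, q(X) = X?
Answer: 9*√149533714 ≈ 1.1006e+5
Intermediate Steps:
T = 135561 (T = 17593 + 117968 = 135561)
D(I) = -9 + I (D(I) = I - 9 = -9 + I)
v = 12112230864 (v = (-66370 + 155441)*(423 + 135561) = 89071*135984 = 12112230864)
√(v + c(-504, D(-21))) = √(12112230864 + (-9 - 21)) = √(12112230864 - 30) = √12112230834 = 9*√149533714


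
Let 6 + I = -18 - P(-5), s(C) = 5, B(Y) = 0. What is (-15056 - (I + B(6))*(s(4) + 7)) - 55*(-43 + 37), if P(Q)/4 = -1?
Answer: -14486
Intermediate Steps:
P(Q) = -4 (P(Q) = 4*(-1) = -4)
I = -20 (I = -6 + (-18 - 1*(-4)) = -6 + (-18 + 4) = -6 - 14 = -20)
(-15056 - (I + B(6))*(s(4) + 7)) - 55*(-43 + 37) = (-15056 - (-20 + 0)*(5 + 7)) - 55*(-43 + 37) = (-15056 - (-20)*12) - 55*(-6) = (-15056 - 1*(-240)) + 330 = (-15056 + 240) + 330 = -14816 + 330 = -14486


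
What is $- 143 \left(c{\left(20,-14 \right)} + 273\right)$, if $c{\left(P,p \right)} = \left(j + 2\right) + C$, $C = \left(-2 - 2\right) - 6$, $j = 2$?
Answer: $-38181$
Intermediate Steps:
$C = -10$ ($C = -4 - 6 = -10$)
$c{\left(P,p \right)} = -6$ ($c{\left(P,p \right)} = \left(2 + 2\right) - 10 = 4 - 10 = -6$)
$- 143 \left(c{\left(20,-14 \right)} + 273\right) = - 143 \left(-6 + 273\right) = \left(-143\right) 267 = -38181$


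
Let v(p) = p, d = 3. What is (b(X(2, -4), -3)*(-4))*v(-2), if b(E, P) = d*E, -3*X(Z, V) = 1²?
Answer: -8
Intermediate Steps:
X(Z, V) = -⅓ (X(Z, V) = -⅓*1² = -⅓*1 = -⅓)
b(E, P) = 3*E
(b(X(2, -4), -3)*(-4))*v(-2) = ((3*(-⅓))*(-4))*(-2) = -1*(-4)*(-2) = 4*(-2) = -8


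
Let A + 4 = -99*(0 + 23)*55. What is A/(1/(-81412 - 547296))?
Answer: 78738761212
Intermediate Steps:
A = -125239 (A = -4 - 99*(0 + 23)*55 = -4 - 99*23*55 = -4 - 2277*55 = -4 - 125235 = -125239)
A/(1/(-81412 - 547296)) = -125239/(1/(-81412 - 547296)) = -125239/(1/(-628708)) = -125239/(-1/628708) = -125239*(-628708) = 78738761212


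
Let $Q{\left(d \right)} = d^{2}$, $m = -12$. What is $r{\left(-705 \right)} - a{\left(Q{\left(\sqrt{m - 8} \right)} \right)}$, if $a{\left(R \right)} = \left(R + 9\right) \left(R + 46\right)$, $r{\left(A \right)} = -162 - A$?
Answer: $829$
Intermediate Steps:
$a{\left(R \right)} = \left(9 + R\right) \left(46 + R\right)$
$r{\left(-705 \right)} - a{\left(Q{\left(\sqrt{m - 8} \right)} \right)} = \left(-162 - -705\right) - \left(414 + \left(\left(\sqrt{-12 - 8}\right)^{2}\right)^{2} + 55 \left(\sqrt{-12 - 8}\right)^{2}\right) = \left(-162 + 705\right) - \left(414 + \left(\left(\sqrt{-20}\right)^{2}\right)^{2} + 55 \left(\sqrt{-20}\right)^{2}\right) = 543 - \left(414 + \left(\left(2 i \sqrt{5}\right)^{2}\right)^{2} + 55 \left(2 i \sqrt{5}\right)^{2}\right) = 543 - \left(414 + \left(-20\right)^{2} + 55 \left(-20\right)\right) = 543 - \left(414 + 400 - 1100\right) = 543 - -286 = 543 + 286 = 829$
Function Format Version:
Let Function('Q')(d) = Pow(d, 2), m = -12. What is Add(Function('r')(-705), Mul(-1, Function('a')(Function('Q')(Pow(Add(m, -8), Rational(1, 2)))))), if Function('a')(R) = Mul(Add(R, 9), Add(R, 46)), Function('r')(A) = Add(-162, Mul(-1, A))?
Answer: 829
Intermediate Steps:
Function('a')(R) = Mul(Add(9, R), Add(46, R))
Add(Function('r')(-705), Mul(-1, Function('a')(Function('Q')(Pow(Add(m, -8), Rational(1, 2)))))) = Add(Add(-162, Mul(-1, -705)), Mul(-1, Add(414, Pow(Pow(Pow(Add(-12, -8), Rational(1, 2)), 2), 2), Mul(55, Pow(Pow(Add(-12, -8), Rational(1, 2)), 2))))) = Add(Add(-162, 705), Mul(-1, Add(414, Pow(Pow(Pow(-20, Rational(1, 2)), 2), 2), Mul(55, Pow(Pow(-20, Rational(1, 2)), 2))))) = Add(543, Mul(-1, Add(414, Pow(Pow(Mul(2, I, Pow(5, Rational(1, 2))), 2), 2), Mul(55, Pow(Mul(2, I, Pow(5, Rational(1, 2))), 2))))) = Add(543, Mul(-1, Add(414, Pow(-20, 2), Mul(55, -20)))) = Add(543, Mul(-1, Add(414, 400, -1100))) = Add(543, Mul(-1, -286)) = Add(543, 286) = 829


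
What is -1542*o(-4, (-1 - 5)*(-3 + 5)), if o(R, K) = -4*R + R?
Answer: -18504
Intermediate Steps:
o(R, K) = -3*R
-1542*o(-4, (-1 - 5)*(-3 + 5)) = -(-4626)*(-4) = -1542*12 = -18504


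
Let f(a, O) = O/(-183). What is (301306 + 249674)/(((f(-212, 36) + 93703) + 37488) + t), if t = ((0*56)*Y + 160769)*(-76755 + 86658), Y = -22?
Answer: 16804890/48562911233 ≈ 0.00034604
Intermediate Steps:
t = 1592095407 (t = ((0*56)*(-22) + 160769)*(-76755 + 86658) = (0*(-22) + 160769)*9903 = (0 + 160769)*9903 = 160769*9903 = 1592095407)
f(a, O) = -O/183 (f(a, O) = O*(-1/183) = -O/183)
(301306 + 249674)/(((f(-212, 36) + 93703) + 37488) + t) = (301306 + 249674)/(((-1/183*36 + 93703) + 37488) + 1592095407) = 550980/(((-12/61 + 93703) + 37488) + 1592095407) = 550980/((5715871/61 + 37488) + 1592095407) = 550980/(8002639/61 + 1592095407) = 550980/(97125822466/61) = 550980*(61/97125822466) = 16804890/48562911233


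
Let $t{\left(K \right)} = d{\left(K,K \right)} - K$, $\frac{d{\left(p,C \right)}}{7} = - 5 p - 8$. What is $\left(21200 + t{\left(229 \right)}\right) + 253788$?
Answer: $266688$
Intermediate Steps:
$d{\left(p,C \right)} = -56 - 35 p$ ($d{\left(p,C \right)} = 7 \left(- 5 p - 8\right) = 7 \left(-8 - 5 p\right) = -56 - 35 p$)
$t{\left(K \right)} = -56 - 36 K$ ($t{\left(K \right)} = \left(-56 - 35 K\right) - K = -56 - 36 K$)
$\left(21200 + t{\left(229 \right)}\right) + 253788 = \left(21200 - 8300\right) + 253788 = 12900 + 253788 = 266688$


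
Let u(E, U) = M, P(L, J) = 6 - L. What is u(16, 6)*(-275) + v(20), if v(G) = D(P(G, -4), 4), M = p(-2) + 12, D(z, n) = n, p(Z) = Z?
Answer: -2746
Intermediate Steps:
M = 10 (M = -2 + 12 = 10)
u(E, U) = 10
v(G) = 4
u(16, 6)*(-275) + v(20) = 10*(-275) + 4 = -2750 + 4 = -2746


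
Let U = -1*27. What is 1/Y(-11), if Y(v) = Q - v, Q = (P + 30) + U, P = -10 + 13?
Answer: 1/17 ≈ 0.058824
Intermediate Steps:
U = -27
P = 3
Q = 6 (Q = (3 + 30) - 27 = 33 - 27 = 6)
Y(v) = 6 - v
1/Y(-11) = 1/(6 - 1*(-11)) = 1/(6 + 11) = 1/17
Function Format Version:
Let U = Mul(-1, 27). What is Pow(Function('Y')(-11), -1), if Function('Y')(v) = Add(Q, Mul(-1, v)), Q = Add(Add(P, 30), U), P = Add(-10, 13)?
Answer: Rational(1, 17) ≈ 0.058824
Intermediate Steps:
U = -27
P = 3
Q = 6 (Q = Add(Add(3, 30), -27) = Add(33, -27) = 6)
Function('Y')(v) = Add(6, Mul(-1, v))
Pow(Function('Y')(-11), -1) = Pow(Add(6, Mul(-1, -11)), -1) = Pow(Add(6, 11), -1) = Pow(17, -1) = Rational(1, 17)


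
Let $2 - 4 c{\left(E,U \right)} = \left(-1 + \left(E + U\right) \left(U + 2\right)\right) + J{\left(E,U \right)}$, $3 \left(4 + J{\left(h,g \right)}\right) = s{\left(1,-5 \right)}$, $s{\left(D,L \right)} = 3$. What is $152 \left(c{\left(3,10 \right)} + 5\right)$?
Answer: $-4940$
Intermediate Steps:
$J{\left(h,g \right)} = -3$ ($J{\left(h,g \right)} = -4 + \frac{1}{3} \cdot 3 = -4 + 1 = -3$)
$c{\left(E,U \right)} = \frac{3}{2} - \frac{\left(2 + U\right) \left(E + U\right)}{4}$ ($c{\left(E,U \right)} = \frac{1}{2} - \frac{\left(-1 + \left(E + U\right) \left(U + 2\right)\right) - 3}{4} = \frac{1}{2} - \frac{\left(-1 + \left(E + U\right) \left(2 + U\right)\right) - 3}{4} = \frac{1}{2} - \frac{\left(-1 + \left(2 + U\right) \left(E + U\right)\right) - 3}{4} = \frac{1}{2} - \frac{-4 + \left(2 + U\right) \left(E + U\right)}{4} = \frac{1}{2} - \left(-1 + \frac{\left(2 + U\right) \left(E + U\right)}{4}\right) = \frac{3}{2} - \frac{\left(2 + U\right) \left(E + U\right)}{4}$)
$152 \left(c{\left(3,10 \right)} + 5\right) = 152 \left(\left(\frac{3}{2} - \frac{3}{2} - 5 - \frac{10^{2}}{4} - \frac{3}{4} \cdot 10\right) + 5\right) = 152 \left(\left(\frac{3}{2} - \frac{3}{2} - 5 - 25 - \frac{15}{2}\right) + 5\right) = 152 \left(- \frac{75}{2} + 5\right) = 152 \left(- \frac{65}{2}\right) = -4940$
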